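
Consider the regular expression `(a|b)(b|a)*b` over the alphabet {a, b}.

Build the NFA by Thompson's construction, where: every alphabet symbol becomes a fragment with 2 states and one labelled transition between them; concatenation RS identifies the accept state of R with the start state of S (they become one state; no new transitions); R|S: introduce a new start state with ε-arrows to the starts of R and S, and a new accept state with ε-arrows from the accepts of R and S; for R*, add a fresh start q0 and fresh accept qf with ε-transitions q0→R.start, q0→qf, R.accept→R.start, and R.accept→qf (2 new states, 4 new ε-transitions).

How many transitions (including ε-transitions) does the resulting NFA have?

17

Building bottom-up:
Each of the 5 symbol leaves contributes 1 transition (1 symbol, 0 ε).
  a|b : 6 transitions (2 symbol, 4 ε)
  b|a : 6 transitions (2 symbol, 4 ε)
  (b|a)* : 10 transitions (2 symbol, 8 ε)
  (a|b)(b|a)*b : 17 transitions (5 symbol, 12 ε)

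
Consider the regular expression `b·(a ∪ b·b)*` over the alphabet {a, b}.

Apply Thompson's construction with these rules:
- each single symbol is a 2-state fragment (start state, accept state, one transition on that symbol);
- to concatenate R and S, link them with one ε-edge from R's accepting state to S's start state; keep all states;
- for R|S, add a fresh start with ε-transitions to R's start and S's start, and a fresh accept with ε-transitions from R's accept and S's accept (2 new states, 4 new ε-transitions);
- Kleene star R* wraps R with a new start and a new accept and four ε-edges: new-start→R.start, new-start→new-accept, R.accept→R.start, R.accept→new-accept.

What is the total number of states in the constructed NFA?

12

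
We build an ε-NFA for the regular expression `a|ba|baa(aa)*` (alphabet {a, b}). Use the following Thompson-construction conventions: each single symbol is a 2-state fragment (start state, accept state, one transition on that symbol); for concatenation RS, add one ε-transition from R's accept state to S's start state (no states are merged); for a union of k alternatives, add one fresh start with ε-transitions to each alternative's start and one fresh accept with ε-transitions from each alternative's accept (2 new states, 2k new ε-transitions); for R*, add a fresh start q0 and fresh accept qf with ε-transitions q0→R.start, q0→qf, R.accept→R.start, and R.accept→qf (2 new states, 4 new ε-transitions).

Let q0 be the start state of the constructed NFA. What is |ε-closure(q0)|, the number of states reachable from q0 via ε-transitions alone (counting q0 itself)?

Work bottom-up. For each fragment F, track |ε-closure(F.start)| and whether F's accept lies in that closure (i.e. whether F accepts ε). A single-symbol fragment has closure size 1 and does not accept ε.
  ba → |ε-closure| equals the left operand's closure size = 1 (its accept is not ε-reachable, so the closure stops there)
  aa → same as the first factor's closure: |ε-closure| = 1
  (aa)* → the star's fresh start ε-reaches both the body's start and the fresh accept: |ε-closure| = 2 + 1 = 3
  baa(aa)* → |ε-closure| equals the left operand's closure size = 1 (its accept is not ε-reachable, so the closure stops there)
  a|ba|baa(aa)* → new start ε-reaches every alternative's start; none of them accept ε, so the new accept is not reached: |ε-closure| = 1 + 1 + 1 + 1 = 4

4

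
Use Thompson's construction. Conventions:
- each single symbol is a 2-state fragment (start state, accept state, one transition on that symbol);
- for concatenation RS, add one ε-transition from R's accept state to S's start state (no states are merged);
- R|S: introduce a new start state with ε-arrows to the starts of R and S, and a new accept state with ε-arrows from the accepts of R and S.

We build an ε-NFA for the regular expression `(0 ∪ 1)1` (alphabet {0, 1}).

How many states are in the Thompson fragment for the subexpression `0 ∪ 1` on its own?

6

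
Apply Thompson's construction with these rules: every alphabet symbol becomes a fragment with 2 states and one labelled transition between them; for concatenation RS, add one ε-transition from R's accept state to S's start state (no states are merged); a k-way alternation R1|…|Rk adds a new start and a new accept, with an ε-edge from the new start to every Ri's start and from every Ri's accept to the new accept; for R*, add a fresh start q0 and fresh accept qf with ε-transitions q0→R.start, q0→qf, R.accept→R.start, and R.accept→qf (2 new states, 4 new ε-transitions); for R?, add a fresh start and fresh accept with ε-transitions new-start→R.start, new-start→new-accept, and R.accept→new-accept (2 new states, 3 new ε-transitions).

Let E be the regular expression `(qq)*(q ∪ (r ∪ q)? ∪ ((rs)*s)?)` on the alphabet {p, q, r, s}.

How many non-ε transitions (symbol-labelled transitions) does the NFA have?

8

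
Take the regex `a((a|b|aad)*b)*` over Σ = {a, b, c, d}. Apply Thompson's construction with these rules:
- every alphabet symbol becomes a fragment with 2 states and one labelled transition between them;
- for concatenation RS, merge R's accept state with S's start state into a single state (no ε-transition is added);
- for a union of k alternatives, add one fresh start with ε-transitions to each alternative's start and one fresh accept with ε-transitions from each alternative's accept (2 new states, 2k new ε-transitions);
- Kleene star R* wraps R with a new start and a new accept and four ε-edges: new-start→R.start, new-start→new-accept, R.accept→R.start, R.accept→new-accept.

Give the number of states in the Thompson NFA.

16

Recursing over subexpressions:
Each of the 7 symbol leaves contributes a 2-state fragment.
  aad = 4 states
  a|b|aad = 10 states
  (a|b|aad)* = 12 states
  (a|b|aad)*b = 13 states
  ((a|b|aad)*b)* = 15 states
  a((a|b|aad)*b)* = 16 states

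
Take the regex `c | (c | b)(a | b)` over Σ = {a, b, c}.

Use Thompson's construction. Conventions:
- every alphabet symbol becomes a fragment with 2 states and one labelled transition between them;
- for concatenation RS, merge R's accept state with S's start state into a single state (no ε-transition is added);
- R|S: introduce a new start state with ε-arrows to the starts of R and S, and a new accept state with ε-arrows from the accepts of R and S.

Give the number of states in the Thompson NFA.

15

Recursing over subexpressions:
Each of the 5 symbol leaves contributes a 2-state fragment.
  c | b : 6 states
  a | b : 6 states
  (c | b)(a | b) : 11 states
  c | (c | b)(a | b) : 15 states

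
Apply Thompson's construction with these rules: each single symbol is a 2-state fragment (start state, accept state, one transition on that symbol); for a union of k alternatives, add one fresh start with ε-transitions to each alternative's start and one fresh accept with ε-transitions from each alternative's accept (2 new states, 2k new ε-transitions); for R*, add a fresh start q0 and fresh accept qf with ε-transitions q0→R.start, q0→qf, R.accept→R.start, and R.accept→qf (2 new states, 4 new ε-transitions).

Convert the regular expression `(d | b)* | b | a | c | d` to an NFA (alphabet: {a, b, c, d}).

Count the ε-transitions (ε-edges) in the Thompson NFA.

By structural recursion:
Each of the 6 symbol leaves contributes 0 ε-transitions.
  d | b → 4 ε-transitions
  (d | b)* → 8 ε-transitions
  (d | b)* | b | a | c | d → 18 ε-transitions

18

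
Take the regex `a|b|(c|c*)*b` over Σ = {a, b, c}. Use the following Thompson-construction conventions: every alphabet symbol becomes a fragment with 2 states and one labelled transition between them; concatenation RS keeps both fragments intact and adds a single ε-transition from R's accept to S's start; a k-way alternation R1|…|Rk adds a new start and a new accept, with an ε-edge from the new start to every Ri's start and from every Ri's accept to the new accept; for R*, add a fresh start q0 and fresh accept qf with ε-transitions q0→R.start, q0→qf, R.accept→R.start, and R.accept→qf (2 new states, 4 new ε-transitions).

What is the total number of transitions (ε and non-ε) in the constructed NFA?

24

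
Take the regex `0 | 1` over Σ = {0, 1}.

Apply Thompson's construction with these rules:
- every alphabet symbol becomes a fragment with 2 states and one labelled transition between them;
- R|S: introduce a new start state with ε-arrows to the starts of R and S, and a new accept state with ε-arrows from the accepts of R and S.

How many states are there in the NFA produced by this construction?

Bottom-up over the parse tree:
Each of the 2 symbol leaves contributes a 2-state fragment.
  0 | 1 → 6 states

6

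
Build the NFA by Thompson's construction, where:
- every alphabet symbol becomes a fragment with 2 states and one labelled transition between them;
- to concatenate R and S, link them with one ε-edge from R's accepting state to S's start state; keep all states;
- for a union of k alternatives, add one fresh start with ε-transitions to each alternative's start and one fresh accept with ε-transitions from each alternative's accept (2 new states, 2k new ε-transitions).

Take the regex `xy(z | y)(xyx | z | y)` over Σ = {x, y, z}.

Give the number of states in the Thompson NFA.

22

Recursing over subexpressions:
Each of the 9 symbol leaves contributes a 2-state fragment.
  z | y = 6 states
  xyx = 6 states
  xyx | z | y = 12 states
  xy(z | y)(xyx | z | y) = 22 states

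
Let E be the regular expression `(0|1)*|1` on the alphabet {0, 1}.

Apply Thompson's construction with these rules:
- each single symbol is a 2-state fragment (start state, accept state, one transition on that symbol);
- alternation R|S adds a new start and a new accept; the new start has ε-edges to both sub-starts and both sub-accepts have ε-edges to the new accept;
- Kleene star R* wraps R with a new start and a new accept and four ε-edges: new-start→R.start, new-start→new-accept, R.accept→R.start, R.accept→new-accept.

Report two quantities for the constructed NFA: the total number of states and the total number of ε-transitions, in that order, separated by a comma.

12, 12

Bottom-up over the parse tree:
Each of the 3 symbol leaves contributes 2 states and 0 ε-transitions.
  0|1 = 6 states, 4 ε-transitions
  (0|1)* = 8 states, 8 ε-transitions
  (0|1)*|1 = 12 states, 12 ε-transitions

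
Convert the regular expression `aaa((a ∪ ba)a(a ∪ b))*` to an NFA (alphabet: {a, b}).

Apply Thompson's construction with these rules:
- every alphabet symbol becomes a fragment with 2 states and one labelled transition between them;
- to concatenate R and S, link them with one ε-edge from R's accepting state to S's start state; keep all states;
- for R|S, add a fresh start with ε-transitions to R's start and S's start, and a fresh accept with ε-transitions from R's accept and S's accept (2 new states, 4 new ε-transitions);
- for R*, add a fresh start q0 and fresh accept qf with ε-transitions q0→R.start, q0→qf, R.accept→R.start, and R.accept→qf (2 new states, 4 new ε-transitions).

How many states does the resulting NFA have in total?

Bottom-up over the parse tree:
Each of the 9 symbol leaves contributes a 2-state fragment.
  ba = 4 states
  a ∪ ba = 8 states
  a ∪ b = 6 states
  (a ∪ ba)a(a ∪ b) = 16 states
  ((a ∪ ba)a(a ∪ b))* = 18 states
  aaa((a ∪ ba)a(a ∪ b))* = 24 states

24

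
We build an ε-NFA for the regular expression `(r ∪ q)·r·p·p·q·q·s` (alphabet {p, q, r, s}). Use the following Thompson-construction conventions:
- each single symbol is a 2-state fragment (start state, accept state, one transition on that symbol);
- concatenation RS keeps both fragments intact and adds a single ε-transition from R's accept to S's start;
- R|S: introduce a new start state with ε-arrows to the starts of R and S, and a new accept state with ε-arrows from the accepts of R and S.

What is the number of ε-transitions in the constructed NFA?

10

Recursing over subexpressions:
Each of the 8 symbol leaves contributes 0 ε-transitions.
  r ∪ q : 4 ε-transitions
  (r ∪ q)·r·p·p·q·q·s : 10 ε-transitions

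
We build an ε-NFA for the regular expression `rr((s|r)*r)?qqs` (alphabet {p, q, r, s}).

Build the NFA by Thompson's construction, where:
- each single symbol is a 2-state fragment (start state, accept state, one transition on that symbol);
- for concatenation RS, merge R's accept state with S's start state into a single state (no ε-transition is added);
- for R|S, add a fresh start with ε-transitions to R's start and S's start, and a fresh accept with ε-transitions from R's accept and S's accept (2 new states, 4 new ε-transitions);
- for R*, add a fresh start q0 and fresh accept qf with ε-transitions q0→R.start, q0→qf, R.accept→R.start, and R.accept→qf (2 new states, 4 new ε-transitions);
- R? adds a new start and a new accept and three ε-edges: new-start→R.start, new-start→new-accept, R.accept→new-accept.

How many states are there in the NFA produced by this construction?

16

By structural recursion:
Each of the 8 symbol leaves contributes a 2-state fragment.
  s|r → 6 states
  (s|r)* → 8 states
  (s|r)*r → 9 states
  ((s|r)*r)? → 11 states
  rr((s|r)*r)?qqs → 16 states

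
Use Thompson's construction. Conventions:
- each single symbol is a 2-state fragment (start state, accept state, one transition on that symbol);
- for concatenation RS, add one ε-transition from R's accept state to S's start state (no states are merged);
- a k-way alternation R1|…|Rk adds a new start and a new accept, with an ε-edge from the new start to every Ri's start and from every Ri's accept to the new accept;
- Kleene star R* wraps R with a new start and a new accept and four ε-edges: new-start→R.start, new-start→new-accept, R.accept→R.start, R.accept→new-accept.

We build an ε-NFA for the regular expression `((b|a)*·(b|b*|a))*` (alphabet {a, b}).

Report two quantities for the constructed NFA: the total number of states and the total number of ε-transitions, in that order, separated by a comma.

By structural recursion:
Each of the 5 symbol leaves contributes 2 states and 0 ε-transitions.
  b|a = 6 states, 4 ε-transitions
  (b|a)* = 8 states, 8 ε-transitions
  b* = 4 states, 4 ε-transitions
  b|b*|a = 10 states, 10 ε-transitions
  (b|a)*·(b|b*|a) = 18 states, 19 ε-transitions
  ((b|a)*·(b|b*|a))* = 20 states, 23 ε-transitions

20, 23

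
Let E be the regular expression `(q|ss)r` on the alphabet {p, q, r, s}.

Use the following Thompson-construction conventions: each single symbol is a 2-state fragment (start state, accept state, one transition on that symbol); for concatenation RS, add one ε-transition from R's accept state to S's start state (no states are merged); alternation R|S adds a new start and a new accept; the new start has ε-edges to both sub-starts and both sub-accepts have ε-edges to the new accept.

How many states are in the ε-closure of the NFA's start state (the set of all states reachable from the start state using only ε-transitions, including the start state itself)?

Work bottom-up. For each fragment F, track |ε-closure(F.start)| and whether F's accept lies in that closure (i.e. whether F accepts ε). A single-symbol fragment has closure size 1 and does not accept ε.
  ss → same as the first factor's closure: |closure| = 1
  q|ss → new start ε-reaches every alternative's start; none of them accept ε, so the new accept is not reached: |closure| = 1 + 1 + 1 = 3
  (q|ss)r → |closure| equals the left operand's closure size = 3 (its accept is not ε-reachable, so the closure stops there)

3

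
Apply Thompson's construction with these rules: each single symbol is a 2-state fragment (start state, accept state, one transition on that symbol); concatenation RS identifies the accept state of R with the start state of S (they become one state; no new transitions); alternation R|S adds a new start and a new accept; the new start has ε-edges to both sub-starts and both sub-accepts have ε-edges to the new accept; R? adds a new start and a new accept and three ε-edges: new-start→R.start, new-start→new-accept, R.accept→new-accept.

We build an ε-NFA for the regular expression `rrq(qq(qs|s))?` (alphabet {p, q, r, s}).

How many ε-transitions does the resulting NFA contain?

7

Per subexpression:
Each of the 8 symbol leaves contributes 0 ε-transitions.
  qs — 0 ε-transitions
  qs|s — 4 ε-transitions
  qq(qs|s) — 4 ε-transitions
  (qq(qs|s))? — 7 ε-transitions
  rrq(qq(qs|s))? — 7 ε-transitions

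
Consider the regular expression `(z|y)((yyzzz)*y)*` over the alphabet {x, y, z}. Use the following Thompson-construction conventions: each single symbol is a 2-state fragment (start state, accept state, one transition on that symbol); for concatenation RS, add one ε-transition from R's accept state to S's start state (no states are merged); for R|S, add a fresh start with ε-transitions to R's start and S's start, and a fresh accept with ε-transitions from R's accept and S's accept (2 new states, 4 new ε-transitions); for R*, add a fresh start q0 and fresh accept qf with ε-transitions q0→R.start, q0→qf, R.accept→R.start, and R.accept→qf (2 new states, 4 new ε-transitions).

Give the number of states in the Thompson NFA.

Building bottom-up:
Each of the 8 symbol leaves contributes a 2-state fragment.
  z|y : 6 states
  yyzzz : 10 states
  (yyzzz)* : 12 states
  (yyzzz)*y : 14 states
  ((yyzzz)*y)* : 16 states
  (z|y)((yyzzz)*y)* : 22 states

22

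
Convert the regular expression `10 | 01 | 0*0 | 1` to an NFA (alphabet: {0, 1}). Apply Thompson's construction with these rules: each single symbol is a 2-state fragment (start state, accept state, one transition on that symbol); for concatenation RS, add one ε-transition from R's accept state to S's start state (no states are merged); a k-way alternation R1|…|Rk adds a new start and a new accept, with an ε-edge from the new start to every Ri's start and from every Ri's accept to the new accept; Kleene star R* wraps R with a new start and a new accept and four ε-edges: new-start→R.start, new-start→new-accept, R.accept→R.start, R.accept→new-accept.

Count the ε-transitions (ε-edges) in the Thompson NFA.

15

Recursing over subexpressions:
Each of the 7 symbol leaves contributes 0 ε-transitions.
  10 → 1 ε-transition
  01 → 1 ε-transition
  0* → 4 ε-transitions
  0*0 → 5 ε-transitions
  10 | 01 | 0*0 | 1 → 15 ε-transitions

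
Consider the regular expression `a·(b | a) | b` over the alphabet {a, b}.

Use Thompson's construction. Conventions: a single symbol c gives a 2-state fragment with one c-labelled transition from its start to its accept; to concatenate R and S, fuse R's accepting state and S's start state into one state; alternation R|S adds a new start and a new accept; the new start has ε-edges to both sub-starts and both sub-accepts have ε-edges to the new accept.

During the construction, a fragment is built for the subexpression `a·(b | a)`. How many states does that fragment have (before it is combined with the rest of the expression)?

7

Fragment for `a·(b | a)`:
Each of the 3 symbol leaves contributes a 2-state fragment.
  b | a — 6 states
  a·(b | a) — 7 states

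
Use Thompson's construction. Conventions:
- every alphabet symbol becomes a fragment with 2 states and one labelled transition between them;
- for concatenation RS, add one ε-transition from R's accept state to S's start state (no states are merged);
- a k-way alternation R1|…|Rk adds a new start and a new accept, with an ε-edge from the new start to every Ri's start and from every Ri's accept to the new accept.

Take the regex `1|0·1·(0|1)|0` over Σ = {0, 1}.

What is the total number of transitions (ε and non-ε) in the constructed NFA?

By structural recursion:
Each of the 6 symbol leaves contributes 1 transition (1 symbol, 0 ε).
  0|1 → 6 transitions (2 symbol, 4 ε)
  0·1·(0|1) → 10 transitions (4 symbol, 6 ε)
  1|0·1·(0|1)|0 → 18 transitions (6 symbol, 12 ε)

18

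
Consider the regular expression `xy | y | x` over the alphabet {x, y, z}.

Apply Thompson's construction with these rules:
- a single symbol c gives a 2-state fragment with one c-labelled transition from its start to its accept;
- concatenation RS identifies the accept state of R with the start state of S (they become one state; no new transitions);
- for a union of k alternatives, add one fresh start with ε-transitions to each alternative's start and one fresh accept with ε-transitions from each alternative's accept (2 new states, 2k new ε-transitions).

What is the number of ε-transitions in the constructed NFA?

6

Per subexpression:
Each of the 4 symbol leaves contributes 0 ε-transitions.
  xy — 0 ε-transitions
  xy | y | x — 6 ε-transitions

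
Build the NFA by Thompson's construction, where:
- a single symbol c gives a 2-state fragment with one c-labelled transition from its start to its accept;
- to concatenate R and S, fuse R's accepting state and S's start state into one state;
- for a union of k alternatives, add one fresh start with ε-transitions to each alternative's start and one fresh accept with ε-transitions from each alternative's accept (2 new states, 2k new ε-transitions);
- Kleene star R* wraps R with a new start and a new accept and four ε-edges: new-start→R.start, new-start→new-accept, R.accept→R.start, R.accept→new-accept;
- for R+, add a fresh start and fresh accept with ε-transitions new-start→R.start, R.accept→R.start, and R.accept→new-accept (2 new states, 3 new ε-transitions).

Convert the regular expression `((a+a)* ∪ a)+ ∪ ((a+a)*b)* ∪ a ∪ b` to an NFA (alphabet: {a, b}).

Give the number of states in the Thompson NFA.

Per subexpression:
Each of the 8 symbol leaves contributes a 2-state fragment.
  a+ = 4 states
  a+a = 5 states
  (a+a)* = 7 states
  (a+a)* ∪ a = 11 states
  ((a+a)* ∪ a)+ = 13 states
  a+ = 4 states
  a+a = 5 states
  (a+a)* = 7 states
  (a+a)*b = 8 states
  ((a+a)*b)* = 10 states
  ((a+a)* ∪ a)+ ∪ ((a+a)*b)* ∪ a ∪ b = 29 states

29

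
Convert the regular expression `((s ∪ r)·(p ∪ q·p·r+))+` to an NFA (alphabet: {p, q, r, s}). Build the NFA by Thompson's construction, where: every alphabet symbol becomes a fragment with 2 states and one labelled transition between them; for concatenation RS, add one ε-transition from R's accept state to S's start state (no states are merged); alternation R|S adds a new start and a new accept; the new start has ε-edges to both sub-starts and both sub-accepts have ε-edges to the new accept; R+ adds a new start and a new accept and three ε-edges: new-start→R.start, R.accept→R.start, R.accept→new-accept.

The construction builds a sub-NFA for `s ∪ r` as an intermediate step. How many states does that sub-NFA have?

6

Fragment for `s ∪ r`:
Each of the 2 symbol leaves contributes a 2-state fragment.
  s ∪ r : 6 states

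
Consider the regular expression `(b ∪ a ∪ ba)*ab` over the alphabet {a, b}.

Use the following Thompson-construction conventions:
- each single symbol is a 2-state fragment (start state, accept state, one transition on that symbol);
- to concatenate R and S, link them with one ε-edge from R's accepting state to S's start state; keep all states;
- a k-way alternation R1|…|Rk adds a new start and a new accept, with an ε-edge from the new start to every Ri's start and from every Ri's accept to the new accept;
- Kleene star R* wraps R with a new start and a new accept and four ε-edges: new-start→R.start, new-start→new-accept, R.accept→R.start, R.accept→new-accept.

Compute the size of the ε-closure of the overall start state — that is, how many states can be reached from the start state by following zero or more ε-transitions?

7

Let C(F) = |ε-closure(F.start)| within fragment F, and note whether F accepts ε. Symbol fragments have C = 1 and do not accept ε. Then:
  ba — same as the first factor's closure: |closure| = 1
  b ∪ a ∪ ba — new start ε-reaches every alternative's start; none of them accept ε, so the new accept is not reached: |closure| = 1 + 1 + 1 + 1 = 4
  (b ∪ a ∪ ba)* — new start has ε-edges to the inner start and to the new accept, so |closure| = 2 + 4 = 6
  (b ∪ a ∪ ba)*ab — the left operand accepts ε, so the closure extends into the next operand (via the concat ε-link); |closure| = 6 + 1 = 7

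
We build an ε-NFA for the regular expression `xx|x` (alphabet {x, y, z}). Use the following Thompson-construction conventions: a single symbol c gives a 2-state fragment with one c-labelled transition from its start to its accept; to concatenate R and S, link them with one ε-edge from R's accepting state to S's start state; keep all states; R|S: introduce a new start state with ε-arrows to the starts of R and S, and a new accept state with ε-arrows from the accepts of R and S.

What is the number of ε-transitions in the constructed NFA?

5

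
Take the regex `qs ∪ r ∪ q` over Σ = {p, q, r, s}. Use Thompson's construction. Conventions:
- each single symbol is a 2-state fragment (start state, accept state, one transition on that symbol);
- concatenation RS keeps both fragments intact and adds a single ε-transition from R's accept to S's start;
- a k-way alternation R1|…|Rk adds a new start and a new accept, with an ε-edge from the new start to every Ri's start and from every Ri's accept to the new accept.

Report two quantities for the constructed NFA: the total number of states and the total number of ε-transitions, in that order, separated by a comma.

10, 7

Recursing over subexpressions:
Each of the 4 symbol leaves contributes 2 states and 0 ε-transitions.
  qs → 4 states, 1 ε-transition
  qs ∪ r ∪ q → 10 states, 7 ε-transitions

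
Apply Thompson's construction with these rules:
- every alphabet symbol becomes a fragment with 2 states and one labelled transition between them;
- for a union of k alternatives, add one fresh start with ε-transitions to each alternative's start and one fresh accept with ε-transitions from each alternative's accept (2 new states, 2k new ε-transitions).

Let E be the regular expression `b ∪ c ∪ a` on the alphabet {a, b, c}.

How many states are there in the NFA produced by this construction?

8

Bottom-up over the parse tree:
Each of the 3 symbol leaves contributes a 2-state fragment.
  b ∪ c ∪ a : 8 states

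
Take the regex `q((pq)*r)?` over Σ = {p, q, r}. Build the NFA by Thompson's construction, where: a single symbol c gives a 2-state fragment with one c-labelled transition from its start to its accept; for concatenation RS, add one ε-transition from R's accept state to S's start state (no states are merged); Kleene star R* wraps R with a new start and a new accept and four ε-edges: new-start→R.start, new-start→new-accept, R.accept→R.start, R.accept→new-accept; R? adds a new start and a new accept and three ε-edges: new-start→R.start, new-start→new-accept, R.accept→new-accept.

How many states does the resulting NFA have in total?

12

By structural recursion:
Each of the 4 symbol leaves contributes a 2-state fragment.
  pq = 4 states
  (pq)* = 6 states
  (pq)*r = 8 states
  ((pq)*r)? = 10 states
  q((pq)*r)? = 12 states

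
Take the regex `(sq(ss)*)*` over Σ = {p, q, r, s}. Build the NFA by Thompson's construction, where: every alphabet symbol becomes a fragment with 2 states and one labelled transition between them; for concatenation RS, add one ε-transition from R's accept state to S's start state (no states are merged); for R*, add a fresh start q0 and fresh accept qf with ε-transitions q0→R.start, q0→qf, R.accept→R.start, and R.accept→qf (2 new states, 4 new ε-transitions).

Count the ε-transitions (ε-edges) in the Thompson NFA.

Bottom-up over the parse tree:
Each of the 4 symbol leaves contributes 0 ε-transitions.
  ss : 1 ε-transition
  (ss)* : 5 ε-transitions
  sq(ss)* : 7 ε-transitions
  (sq(ss)*)* : 11 ε-transitions

11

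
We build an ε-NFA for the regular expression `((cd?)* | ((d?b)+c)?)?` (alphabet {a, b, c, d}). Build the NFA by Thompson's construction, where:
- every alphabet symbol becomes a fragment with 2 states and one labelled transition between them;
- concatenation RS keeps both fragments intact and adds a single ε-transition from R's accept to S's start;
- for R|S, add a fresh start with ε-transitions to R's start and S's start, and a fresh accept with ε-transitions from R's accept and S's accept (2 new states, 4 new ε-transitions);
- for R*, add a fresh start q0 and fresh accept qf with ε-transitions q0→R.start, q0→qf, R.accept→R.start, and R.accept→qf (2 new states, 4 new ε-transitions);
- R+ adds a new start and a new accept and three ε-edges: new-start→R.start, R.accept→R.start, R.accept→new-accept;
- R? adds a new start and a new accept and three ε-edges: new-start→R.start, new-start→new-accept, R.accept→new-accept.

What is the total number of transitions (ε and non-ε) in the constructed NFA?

Bottom-up over the parse tree:
Each of the 5 symbol leaves contributes 1 transition (1 symbol, 0 ε).
  d? : 4 transitions (1 symbol, 3 ε)
  cd? : 6 transitions (2 symbol, 4 ε)
  (cd?)* : 10 transitions (2 symbol, 8 ε)
  d? : 4 transitions (1 symbol, 3 ε)
  d?b : 6 transitions (2 symbol, 4 ε)
  (d?b)+ : 9 transitions (2 symbol, 7 ε)
  (d?b)+c : 11 transitions (3 symbol, 8 ε)
  ((d?b)+c)? : 14 transitions (3 symbol, 11 ε)
  (cd?)* | ((d?b)+c)? : 28 transitions (5 symbol, 23 ε)
  ((cd?)* | ((d?b)+c)?)? : 31 transitions (5 symbol, 26 ε)

31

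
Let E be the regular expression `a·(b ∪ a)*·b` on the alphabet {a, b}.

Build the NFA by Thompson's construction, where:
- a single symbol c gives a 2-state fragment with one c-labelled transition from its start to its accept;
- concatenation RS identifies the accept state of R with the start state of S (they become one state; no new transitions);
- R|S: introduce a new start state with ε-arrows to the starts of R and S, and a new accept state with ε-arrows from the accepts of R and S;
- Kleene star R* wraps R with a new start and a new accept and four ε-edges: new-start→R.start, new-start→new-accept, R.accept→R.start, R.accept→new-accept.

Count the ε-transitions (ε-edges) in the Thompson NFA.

8

Recursing over subexpressions:
Each of the 4 symbol leaves contributes 0 ε-transitions.
  b ∪ a : 4 ε-transitions
  (b ∪ a)* : 8 ε-transitions
  a·(b ∪ a)*·b : 8 ε-transitions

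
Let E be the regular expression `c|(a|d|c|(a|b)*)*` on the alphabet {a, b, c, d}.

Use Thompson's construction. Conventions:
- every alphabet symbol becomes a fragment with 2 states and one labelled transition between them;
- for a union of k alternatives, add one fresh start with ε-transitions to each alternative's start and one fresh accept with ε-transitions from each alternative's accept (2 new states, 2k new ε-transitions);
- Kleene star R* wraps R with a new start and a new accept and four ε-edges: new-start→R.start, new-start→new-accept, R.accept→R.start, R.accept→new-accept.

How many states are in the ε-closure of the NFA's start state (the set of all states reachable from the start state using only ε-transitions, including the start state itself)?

15

Compute the ε-closure size of each fragment's start state recursively; a symbol fragment's start has no outgoing ε-edge, so its closure is just itself (size 1).
  a|b — |ε-closure| = 1 + 1 + 1 = 3 (the new accept is not ε-reachable since no branch accepts ε)
  (a|b)* — |ε-closure| = 1 (new start) + 3 (body) + 1 (new accept) = 5
  a|d|c|(a|b)* — |ε-closure| = 1 (new start) + (1 + 1 + 1 + 5) + 1 (new accept, since some branch ε-reaches its own accept) = 10
  (a|d|c|(a|b)*)* — |ε-closure| = 1 (new start) + 10 (body) + 1 (new accept) = 12
  c|(a|d|c|(a|b)*)* — |ε-closure| = 1 (new start) + (1 + 12) + 1 (new accept, since some branch ε-reaches its own accept) = 15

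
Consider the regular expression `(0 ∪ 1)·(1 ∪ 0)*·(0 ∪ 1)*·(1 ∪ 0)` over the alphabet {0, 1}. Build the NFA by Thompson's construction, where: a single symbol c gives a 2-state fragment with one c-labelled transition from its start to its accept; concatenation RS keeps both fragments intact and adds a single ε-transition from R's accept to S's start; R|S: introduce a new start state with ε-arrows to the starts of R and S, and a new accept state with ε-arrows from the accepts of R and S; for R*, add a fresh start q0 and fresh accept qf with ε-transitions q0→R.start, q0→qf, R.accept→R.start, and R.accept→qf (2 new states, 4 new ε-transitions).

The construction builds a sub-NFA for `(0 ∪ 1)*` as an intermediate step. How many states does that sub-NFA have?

8

Fragment for `(0 ∪ 1)*`:
Each of the 2 symbol leaves contributes a 2-state fragment.
  0 ∪ 1 = 6 states
  (0 ∪ 1)* = 8 states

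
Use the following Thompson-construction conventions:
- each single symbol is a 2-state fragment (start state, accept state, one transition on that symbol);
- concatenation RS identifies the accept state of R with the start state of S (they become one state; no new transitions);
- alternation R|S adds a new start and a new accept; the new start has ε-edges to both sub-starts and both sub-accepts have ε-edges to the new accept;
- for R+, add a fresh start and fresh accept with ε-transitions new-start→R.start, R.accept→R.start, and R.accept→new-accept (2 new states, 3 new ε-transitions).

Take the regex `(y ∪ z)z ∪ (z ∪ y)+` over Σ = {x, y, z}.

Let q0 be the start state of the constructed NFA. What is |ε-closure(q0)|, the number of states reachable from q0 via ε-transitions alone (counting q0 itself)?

8

Work bottom-up. For each fragment F, track |ε-closure(F.start)| and whether F's accept lies in that closure (i.e. whether F accepts ε). A single-symbol fragment has closure size 1 and does not accept ε.
  y ∪ z : C = 1 + 1 + 1 = 3 (the new accept is not ε-reachable since no branch accepts ε)
  (y ∪ z)z : C equals the left operand's closure size = 3 (its accept is not ε-reachable, so the closure stops there)
  z ∪ y : new start ε-reaches every alternative's start; none of them accept ε, so the new accept is not reached: C = 1 + 1 + 1 = 3
  (z ∪ y)+ : C = 1 + 3 = 4 (the body doesn't accept ε, so the new accept is not reached)
  (y ∪ z)z ∪ (z ∪ y)+ : C = 1 + 3 + 4 = 8 (the new accept is not ε-reachable since no branch accepts ε)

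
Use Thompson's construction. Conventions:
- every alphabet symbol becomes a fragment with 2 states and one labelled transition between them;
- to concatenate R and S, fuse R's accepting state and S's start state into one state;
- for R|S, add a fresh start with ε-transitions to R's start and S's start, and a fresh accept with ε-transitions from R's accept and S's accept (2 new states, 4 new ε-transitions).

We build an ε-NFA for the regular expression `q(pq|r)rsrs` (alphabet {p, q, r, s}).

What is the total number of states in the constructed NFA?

Per subexpression:
Each of the 8 symbol leaves contributes a 2-state fragment.
  pq → 3 states
  pq|r → 7 states
  q(pq|r)rsrs → 12 states

12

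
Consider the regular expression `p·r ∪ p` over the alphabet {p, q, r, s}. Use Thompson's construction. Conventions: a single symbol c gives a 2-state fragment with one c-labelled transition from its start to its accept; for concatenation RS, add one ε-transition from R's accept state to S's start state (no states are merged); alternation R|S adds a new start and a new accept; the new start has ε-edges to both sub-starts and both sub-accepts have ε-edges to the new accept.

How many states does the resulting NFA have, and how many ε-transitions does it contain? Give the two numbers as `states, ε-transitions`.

Recursing over subexpressions:
Each of the 3 symbol leaves contributes 2 states and 0 ε-transitions.
  p·r → 4 states, 1 ε-transition
  p·r ∪ p → 8 states, 5 ε-transitions

8, 5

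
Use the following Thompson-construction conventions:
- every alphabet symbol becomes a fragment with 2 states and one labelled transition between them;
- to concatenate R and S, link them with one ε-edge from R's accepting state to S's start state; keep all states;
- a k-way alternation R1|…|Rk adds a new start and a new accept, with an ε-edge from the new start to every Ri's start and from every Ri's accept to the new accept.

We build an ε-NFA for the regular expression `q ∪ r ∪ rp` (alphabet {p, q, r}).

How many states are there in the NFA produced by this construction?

By structural recursion:
Each of the 4 symbol leaves contributes a 2-state fragment.
  rp : 4 states
  q ∪ r ∪ rp : 10 states

10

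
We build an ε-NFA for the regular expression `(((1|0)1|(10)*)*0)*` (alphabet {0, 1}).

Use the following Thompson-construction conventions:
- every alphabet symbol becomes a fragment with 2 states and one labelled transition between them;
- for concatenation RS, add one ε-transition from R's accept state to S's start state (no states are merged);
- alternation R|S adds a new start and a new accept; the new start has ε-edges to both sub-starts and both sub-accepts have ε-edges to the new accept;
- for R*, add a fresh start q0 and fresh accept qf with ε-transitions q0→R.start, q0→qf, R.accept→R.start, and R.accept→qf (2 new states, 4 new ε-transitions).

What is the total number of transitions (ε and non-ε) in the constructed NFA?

29

Per subexpression:
Each of the 6 symbol leaves contributes 1 transition (1 symbol, 0 ε).
  1|0 : 6 transitions (2 symbol, 4 ε)
  (1|0)1 : 8 transitions (3 symbol, 5 ε)
  10 : 3 transitions (2 symbol, 1 ε)
  (10)* : 7 transitions (2 symbol, 5 ε)
  (1|0)1|(10)* : 19 transitions (5 symbol, 14 ε)
  ((1|0)1|(10)*)* : 23 transitions (5 symbol, 18 ε)
  ((1|0)1|(10)*)*0 : 25 transitions (6 symbol, 19 ε)
  (((1|0)1|(10)*)*0)* : 29 transitions (6 symbol, 23 ε)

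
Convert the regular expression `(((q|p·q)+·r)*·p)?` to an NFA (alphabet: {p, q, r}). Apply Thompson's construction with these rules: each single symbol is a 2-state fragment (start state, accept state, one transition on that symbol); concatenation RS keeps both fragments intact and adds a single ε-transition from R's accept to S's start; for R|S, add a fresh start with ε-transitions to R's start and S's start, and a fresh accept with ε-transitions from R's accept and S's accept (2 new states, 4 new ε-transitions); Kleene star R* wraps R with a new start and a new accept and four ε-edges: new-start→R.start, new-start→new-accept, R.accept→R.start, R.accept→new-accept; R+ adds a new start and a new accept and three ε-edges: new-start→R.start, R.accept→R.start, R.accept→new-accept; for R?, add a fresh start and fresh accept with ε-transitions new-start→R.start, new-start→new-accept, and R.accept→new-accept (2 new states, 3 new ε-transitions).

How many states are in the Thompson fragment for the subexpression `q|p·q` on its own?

8

Fragment for `q|p·q`:
Each of the 3 symbol leaves contributes a 2-state fragment.
  p·q = 4 states
  q|p·q = 8 states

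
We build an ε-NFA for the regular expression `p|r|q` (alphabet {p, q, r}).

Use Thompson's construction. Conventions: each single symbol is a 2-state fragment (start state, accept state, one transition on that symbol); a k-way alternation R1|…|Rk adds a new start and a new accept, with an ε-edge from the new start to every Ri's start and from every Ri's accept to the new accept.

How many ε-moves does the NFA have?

6

Building bottom-up:
Each of the 3 symbol leaves contributes 0 ε-transitions.
  p|r|q → 6 ε-transitions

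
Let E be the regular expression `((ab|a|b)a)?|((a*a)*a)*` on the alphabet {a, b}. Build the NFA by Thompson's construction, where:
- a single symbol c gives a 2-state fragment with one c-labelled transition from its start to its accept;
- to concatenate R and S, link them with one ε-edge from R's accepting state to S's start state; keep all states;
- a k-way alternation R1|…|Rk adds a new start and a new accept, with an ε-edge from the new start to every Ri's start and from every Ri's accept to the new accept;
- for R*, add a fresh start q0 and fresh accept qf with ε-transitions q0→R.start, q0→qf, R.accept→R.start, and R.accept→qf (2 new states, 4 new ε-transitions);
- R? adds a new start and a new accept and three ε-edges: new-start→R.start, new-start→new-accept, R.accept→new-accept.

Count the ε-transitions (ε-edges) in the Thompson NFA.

29

Recursing over subexpressions:
Each of the 8 symbol leaves contributes 0 ε-transitions.
  ab : 1 ε-transition
  ab|a|b : 7 ε-transitions
  (ab|a|b)a : 8 ε-transitions
  ((ab|a|b)a)? : 11 ε-transitions
  a* : 4 ε-transitions
  a*a : 5 ε-transitions
  (a*a)* : 9 ε-transitions
  (a*a)*a : 10 ε-transitions
  ((a*a)*a)* : 14 ε-transitions
  ((ab|a|b)a)?|((a*a)*a)* : 29 ε-transitions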